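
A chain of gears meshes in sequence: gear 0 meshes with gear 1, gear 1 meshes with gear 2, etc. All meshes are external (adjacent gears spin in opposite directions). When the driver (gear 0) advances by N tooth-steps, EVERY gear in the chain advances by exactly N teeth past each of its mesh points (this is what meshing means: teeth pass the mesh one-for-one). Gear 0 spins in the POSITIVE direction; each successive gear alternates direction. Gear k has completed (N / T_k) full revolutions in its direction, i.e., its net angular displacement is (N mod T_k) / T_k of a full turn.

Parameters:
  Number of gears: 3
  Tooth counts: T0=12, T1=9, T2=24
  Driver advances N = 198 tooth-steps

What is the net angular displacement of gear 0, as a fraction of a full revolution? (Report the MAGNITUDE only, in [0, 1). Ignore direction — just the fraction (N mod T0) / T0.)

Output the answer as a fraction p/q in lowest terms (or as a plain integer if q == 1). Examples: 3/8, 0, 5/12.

Answer: 1/2

Derivation:
Chain of 3 gears, tooth counts: [12, 9, 24]
  gear 0: T0=12, direction=positive, advance = 198 mod 12 = 6 teeth = 6/12 turn
  gear 1: T1=9, direction=negative, advance = 198 mod 9 = 0 teeth = 0/9 turn
  gear 2: T2=24, direction=positive, advance = 198 mod 24 = 6 teeth = 6/24 turn
Gear 0: 198 mod 12 = 6
Fraction = 6 / 12 = 1/2 (gcd(6,12)=6) = 1/2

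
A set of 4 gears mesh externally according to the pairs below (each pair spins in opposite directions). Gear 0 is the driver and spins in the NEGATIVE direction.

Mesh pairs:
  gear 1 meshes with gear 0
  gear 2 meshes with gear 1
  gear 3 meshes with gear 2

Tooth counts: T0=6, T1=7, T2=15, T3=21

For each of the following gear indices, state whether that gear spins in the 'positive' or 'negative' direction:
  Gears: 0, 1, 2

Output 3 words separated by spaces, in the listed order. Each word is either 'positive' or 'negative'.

Answer: negative positive negative

Derivation:
Gear 0 (driver): negative (depth 0)
  gear 1: meshes with gear 0 -> depth 1 -> positive (opposite of gear 0)
  gear 2: meshes with gear 1 -> depth 2 -> negative (opposite of gear 1)
  gear 3: meshes with gear 2 -> depth 3 -> positive (opposite of gear 2)
Queried indices 0, 1, 2 -> negative, positive, negative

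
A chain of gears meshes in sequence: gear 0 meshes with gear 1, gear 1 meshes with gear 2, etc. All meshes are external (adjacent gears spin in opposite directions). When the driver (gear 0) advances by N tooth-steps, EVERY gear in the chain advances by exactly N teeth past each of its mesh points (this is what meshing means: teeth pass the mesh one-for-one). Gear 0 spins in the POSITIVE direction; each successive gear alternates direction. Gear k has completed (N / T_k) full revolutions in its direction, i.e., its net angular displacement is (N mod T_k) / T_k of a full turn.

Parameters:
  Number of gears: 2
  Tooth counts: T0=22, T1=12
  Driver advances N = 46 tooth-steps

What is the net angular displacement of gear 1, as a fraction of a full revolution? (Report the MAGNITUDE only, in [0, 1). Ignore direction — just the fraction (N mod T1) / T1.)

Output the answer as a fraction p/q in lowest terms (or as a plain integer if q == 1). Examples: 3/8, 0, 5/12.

Chain of 2 gears, tooth counts: [22, 12]
  gear 0: T0=22, direction=positive, advance = 46 mod 22 = 2 teeth = 2/22 turn
  gear 1: T1=12, direction=negative, advance = 46 mod 12 = 10 teeth = 10/12 turn
Gear 1: 46 mod 12 = 10
Fraction = 10 / 12 = 5/6 (gcd(10,12)=2) = 5/6

Answer: 5/6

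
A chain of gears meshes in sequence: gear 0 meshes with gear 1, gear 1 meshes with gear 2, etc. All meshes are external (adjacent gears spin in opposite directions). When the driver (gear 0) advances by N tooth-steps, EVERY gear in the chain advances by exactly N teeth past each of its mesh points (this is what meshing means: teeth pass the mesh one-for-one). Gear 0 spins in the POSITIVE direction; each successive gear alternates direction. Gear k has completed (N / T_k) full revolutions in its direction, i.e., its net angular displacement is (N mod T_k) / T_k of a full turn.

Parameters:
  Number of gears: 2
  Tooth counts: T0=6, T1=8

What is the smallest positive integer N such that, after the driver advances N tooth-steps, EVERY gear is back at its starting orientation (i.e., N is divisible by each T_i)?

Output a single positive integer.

Answer: 24

Derivation:
Gear k returns to start when N is a multiple of T_k.
All gears at start simultaneously when N is a common multiple of [6, 8]; the smallest such N is lcm(6, 8).
Start: lcm = T0 = 6
Fold in T1=8: gcd(6, 8) = 2; lcm(6, 8) = 6 * 8 / 2 = 48 / 2 = 24
Full cycle length = 24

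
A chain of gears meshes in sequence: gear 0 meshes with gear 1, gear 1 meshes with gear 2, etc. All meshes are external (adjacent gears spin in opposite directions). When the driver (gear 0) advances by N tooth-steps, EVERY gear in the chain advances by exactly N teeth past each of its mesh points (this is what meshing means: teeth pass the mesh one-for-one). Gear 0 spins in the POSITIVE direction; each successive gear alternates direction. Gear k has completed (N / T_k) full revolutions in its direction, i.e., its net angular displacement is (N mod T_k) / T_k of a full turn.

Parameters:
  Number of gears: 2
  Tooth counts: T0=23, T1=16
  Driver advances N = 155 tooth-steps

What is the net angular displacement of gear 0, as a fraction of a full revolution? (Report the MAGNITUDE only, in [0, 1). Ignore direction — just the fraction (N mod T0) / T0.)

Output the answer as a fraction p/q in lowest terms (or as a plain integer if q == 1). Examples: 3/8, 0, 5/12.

Chain of 2 gears, tooth counts: [23, 16]
  gear 0: T0=23, direction=positive, advance = 155 mod 23 = 17 teeth = 17/23 turn
  gear 1: T1=16, direction=negative, advance = 155 mod 16 = 11 teeth = 11/16 turn
Gear 0: 155 mod 23 = 17
Fraction = 17 / 23 = 17/23 (gcd(17,23)=1) = 17/23

Answer: 17/23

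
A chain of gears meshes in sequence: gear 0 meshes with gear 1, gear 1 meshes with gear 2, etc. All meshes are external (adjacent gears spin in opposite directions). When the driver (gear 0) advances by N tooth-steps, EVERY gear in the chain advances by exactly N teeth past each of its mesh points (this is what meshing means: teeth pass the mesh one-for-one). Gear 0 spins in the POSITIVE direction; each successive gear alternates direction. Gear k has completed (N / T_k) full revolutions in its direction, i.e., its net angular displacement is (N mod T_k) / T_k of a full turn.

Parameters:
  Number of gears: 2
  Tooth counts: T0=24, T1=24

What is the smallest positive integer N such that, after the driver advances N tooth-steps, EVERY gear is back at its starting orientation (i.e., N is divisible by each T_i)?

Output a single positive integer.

Answer: 24

Derivation:
Gear k returns to start when N is a multiple of T_k.
All gears at start simultaneously when N is a common multiple of [24, 24]; the smallest such N is lcm(24, 24).
Start: lcm = T0 = 24
Fold in T1=24: gcd(24, 24) = 24; lcm(24, 24) = 24 * 24 / 24 = 576 / 24 = 24
Full cycle length = 24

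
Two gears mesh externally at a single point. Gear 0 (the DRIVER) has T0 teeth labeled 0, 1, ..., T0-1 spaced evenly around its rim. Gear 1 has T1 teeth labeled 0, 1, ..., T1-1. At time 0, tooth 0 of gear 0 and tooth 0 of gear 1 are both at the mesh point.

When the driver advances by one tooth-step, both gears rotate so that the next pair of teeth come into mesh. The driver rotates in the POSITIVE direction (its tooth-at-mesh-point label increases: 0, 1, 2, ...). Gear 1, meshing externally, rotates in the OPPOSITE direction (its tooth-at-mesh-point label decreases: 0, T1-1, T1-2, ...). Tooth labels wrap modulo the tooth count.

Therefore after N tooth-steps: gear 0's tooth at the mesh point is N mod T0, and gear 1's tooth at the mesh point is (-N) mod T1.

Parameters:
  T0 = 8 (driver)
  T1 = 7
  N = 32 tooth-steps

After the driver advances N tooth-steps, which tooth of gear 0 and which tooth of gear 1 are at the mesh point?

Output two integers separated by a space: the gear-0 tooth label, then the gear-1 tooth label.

Answer: 0 3

Derivation:
Gear 0 (driver, T0=8): tooth at mesh = N mod T0
  32 = 4 * 8 + 0, so 32 mod 8 = 0
  gear 0 tooth = 0
Gear 1 (driven, T1=7): tooth at mesh = (-N) mod T1
  32 = 4 * 7 + 4, so 32 mod 7 = 4
  (-32) mod 7 = (-4) mod 7 = 7 - 4 = 3
Mesh after 32 steps: gear-0 tooth 0 meets gear-1 tooth 3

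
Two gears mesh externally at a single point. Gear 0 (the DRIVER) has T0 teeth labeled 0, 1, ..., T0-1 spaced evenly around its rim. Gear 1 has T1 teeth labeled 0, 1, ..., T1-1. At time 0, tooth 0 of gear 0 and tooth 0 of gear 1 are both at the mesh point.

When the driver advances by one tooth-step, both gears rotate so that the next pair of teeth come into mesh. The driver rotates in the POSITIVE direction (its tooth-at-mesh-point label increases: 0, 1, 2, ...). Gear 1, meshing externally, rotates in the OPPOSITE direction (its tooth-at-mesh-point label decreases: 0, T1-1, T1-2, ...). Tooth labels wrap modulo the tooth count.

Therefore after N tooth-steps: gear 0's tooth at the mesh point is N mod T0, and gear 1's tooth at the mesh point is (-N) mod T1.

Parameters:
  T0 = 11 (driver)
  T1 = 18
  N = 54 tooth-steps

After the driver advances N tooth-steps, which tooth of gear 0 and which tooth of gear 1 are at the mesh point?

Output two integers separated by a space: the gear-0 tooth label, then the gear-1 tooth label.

Gear 0 (driver, T0=11): tooth at mesh = N mod T0
  54 = 4 * 11 + 10, so 54 mod 11 = 10
  gear 0 tooth = 10
Gear 1 (driven, T1=18): tooth at mesh = (-N) mod T1
  54 = 3 * 18 + 0, so 54 mod 18 = 0
  (-54) mod 18 = 0
Mesh after 54 steps: gear-0 tooth 10 meets gear-1 tooth 0

Answer: 10 0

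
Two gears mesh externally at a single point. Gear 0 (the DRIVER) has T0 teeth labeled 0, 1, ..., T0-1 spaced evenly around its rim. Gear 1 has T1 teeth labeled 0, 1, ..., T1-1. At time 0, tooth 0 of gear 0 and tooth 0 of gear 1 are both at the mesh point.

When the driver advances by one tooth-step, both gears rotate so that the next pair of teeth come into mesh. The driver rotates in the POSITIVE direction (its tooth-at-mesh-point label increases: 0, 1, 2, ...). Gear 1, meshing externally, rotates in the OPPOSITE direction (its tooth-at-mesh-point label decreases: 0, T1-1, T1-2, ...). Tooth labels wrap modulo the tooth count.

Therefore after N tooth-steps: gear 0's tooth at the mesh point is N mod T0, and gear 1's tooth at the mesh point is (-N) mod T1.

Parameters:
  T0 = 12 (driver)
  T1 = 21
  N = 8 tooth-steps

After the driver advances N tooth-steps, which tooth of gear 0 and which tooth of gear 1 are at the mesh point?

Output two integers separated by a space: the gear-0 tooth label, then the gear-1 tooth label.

Answer: 8 13

Derivation:
Gear 0 (driver, T0=12): tooth at mesh = N mod T0
  8 = 0 * 12 + 8, so 8 mod 12 = 8
  gear 0 tooth = 8
Gear 1 (driven, T1=21): tooth at mesh = (-N) mod T1
  8 = 0 * 21 + 8, so 8 mod 21 = 8
  (-8) mod 21 = (-8) mod 21 = 21 - 8 = 13
Mesh after 8 steps: gear-0 tooth 8 meets gear-1 tooth 13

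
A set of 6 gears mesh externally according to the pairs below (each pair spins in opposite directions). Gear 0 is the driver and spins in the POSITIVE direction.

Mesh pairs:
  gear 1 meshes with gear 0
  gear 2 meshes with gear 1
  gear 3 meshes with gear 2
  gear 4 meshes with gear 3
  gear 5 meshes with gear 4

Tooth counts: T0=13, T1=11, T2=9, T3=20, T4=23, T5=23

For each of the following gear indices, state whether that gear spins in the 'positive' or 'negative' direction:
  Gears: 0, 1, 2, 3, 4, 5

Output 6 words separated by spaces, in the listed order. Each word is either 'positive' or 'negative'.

Gear 0 (driver): positive (depth 0)
  gear 1: meshes with gear 0 -> depth 1 -> negative (opposite of gear 0)
  gear 2: meshes with gear 1 -> depth 2 -> positive (opposite of gear 1)
  gear 3: meshes with gear 2 -> depth 3 -> negative (opposite of gear 2)
  gear 4: meshes with gear 3 -> depth 4 -> positive (opposite of gear 3)
  gear 5: meshes with gear 4 -> depth 5 -> negative (opposite of gear 4)
Queried indices 0, 1, 2, 3, 4, 5 -> positive, negative, positive, negative, positive, negative

Answer: positive negative positive negative positive negative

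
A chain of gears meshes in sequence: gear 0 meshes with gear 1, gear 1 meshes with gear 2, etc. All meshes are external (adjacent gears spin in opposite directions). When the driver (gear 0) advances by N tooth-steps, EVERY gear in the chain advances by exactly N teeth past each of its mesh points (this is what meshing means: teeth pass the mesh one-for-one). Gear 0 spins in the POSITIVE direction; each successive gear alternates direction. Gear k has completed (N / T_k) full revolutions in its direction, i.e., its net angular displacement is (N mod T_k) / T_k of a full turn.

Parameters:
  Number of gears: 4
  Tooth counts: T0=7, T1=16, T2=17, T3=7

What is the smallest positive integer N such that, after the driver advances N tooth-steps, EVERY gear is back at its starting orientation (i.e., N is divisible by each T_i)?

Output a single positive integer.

Gear k returns to start when N is a multiple of T_k.
All gears at start simultaneously when N is a common multiple of [7, 16, 17, 7]; the smallest such N is lcm(7, 16, 17, 7).
Start: lcm = T0 = 7
Fold in T1=16: gcd(7, 16) = 1; lcm(7, 16) = 7 * 16 / 1 = 112 / 1 = 112
Fold in T2=17: gcd(112, 17) = 1; lcm(112, 17) = 112 * 17 / 1 = 1904 / 1 = 1904
Fold in T3=7: gcd(1904, 7) = 7; lcm(1904, 7) = 1904 * 7 / 7 = 13328 / 7 = 1904
Full cycle length = 1904

Answer: 1904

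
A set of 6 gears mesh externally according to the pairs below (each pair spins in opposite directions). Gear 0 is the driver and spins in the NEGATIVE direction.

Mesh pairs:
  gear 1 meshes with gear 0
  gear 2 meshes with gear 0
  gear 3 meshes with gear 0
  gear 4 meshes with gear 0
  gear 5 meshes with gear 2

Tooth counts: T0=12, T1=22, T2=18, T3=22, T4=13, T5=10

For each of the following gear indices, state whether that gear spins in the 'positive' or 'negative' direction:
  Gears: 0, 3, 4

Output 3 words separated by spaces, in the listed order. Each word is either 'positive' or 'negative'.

Answer: negative positive positive

Derivation:
Gear 0 (driver): negative (depth 0)
  gear 1: meshes with gear 0 -> depth 1 -> positive (opposite of gear 0)
  gear 2: meshes with gear 0 -> depth 1 -> positive (opposite of gear 0)
  gear 3: meshes with gear 0 -> depth 1 -> positive (opposite of gear 0)
  gear 4: meshes with gear 0 -> depth 1 -> positive (opposite of gear 0)
  gear 5: meshes with gear 2 -> depth 2 -> negative (opposite of gear 2)
Queried indices 0, 3, 4 -> negative, positive, positive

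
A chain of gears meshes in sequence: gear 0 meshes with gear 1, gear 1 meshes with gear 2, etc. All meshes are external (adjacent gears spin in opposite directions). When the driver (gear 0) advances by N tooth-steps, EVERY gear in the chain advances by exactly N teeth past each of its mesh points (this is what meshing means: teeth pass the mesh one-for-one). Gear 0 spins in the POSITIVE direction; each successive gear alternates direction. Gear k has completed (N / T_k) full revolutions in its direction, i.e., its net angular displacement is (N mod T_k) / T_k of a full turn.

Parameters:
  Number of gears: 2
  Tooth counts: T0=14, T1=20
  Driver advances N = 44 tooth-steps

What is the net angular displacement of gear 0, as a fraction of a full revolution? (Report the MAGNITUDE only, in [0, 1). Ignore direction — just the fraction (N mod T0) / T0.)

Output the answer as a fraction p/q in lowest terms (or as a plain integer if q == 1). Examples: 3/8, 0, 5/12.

Chain of 2 gears, tooth counts: [14, 20]
  gear 0: T0=14, direction=positive, advance = 44 mod 14 = 2 teeth = 2/14 turn
  gear 1: T1=20, direction=negative, advance = 44 mod 20 = 4 teeth = 4/20 turn
Gear 0: 44 mod 14 = 2
Fraction = 2 / 14 = 1/7 (gcd(2,14)=2) = 1/7

Answer: 1/7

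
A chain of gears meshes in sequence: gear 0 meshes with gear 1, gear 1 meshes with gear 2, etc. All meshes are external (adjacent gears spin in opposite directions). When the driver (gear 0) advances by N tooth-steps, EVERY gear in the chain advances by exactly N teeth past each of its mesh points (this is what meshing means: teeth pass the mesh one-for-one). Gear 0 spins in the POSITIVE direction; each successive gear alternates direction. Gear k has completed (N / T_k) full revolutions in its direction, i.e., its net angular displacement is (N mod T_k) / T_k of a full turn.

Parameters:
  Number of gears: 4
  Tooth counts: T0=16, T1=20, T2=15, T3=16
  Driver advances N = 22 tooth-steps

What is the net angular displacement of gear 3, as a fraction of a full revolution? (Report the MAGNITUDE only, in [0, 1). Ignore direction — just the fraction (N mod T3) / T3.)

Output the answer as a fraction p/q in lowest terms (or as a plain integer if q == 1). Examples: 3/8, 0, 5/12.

Chain of 4 gears, tooth counts: [16, 20, 15, 16]
  gear 0: T0=16, direction=positive, advance = 22 mod 16 = 6 teeth = 6/16 turn
  gear 1: T1=20, direction=negative, advance = 22 mod 20 = 2 teeth = 2/20 turn
  gear 2: T2=15, direction=positive, advance = 22 mod 15 = 7 teeth = 7/15 turn
  gear 3: T3=16, direction=negative, advance = 22 mod 16 = 6 teeth = 6/16 turn
Gear 3: 22 mod 16 = 6
Fraction = 6 / 16 = 3/8 (gcd(6,16)=2) = 3/8

Answer: 3/8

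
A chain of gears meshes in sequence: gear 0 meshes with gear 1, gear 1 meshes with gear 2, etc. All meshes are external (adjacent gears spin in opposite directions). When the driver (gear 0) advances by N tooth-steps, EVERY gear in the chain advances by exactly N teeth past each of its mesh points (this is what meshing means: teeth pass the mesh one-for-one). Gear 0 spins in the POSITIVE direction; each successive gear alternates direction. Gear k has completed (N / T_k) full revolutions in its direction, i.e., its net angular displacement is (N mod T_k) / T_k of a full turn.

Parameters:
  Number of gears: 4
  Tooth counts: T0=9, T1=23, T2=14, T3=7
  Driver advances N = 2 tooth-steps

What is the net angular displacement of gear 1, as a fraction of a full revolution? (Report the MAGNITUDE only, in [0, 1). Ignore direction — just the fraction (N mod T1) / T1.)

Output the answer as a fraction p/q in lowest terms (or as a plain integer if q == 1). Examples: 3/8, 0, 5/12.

Chain of 4 gears, tooth counts: [9, 23, 14, 7]
  gear 0: T0=9, direction=positive, advance = 2 mod 9 = 2 teeth = 2/9 turn
  gear 1: T1=23, direction=negative, advance = 2 mod 23 = 2 teeth = 2/23 turn
  gear 2: T2=14, direction=positive, advance = 2 mod 14 = 2 teeth = 2/14 turn
  gear 3: T3=7, direction=negative, advance = 2 mod 7 = 2 teeth = 2/7 turn
Gear 1: 2 mod 23 = 2
Fraction = 2 / 23 = 2/23 (gcd(2,23)=1) = 2/23

Answer: 2/23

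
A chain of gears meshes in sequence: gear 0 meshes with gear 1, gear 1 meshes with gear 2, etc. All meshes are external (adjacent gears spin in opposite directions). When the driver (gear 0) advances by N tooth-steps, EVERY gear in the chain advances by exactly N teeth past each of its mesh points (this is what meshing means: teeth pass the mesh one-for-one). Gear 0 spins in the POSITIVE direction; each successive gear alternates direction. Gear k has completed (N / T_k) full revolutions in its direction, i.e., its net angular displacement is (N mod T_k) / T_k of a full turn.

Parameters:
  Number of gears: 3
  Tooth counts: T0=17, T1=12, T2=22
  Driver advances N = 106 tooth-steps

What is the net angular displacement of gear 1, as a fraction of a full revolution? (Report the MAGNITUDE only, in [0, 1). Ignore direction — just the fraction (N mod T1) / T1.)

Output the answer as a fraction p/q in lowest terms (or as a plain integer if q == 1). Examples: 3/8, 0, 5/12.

Answer: 5/6

Derivation:
Chain of 3 gears, tooth counts: [17, 12, 22]
  gear 0: T0=17, direction=positive, advance = 106 mod 17 = 4 teeth = 4/17 turn
  gear 1: T1=12, direction=negative, advance = 106 mod 12 = 10 teeth = 10/12 turn
  gear 2: T2=22, direction=positive, advance = 106 mod 22 = 18 teeth = 18/22 turn
Gear 1: 106 mod 12 = 10
Fraction = 10 / 12 = 5/6 (gcd(10,12)=2) = 5/6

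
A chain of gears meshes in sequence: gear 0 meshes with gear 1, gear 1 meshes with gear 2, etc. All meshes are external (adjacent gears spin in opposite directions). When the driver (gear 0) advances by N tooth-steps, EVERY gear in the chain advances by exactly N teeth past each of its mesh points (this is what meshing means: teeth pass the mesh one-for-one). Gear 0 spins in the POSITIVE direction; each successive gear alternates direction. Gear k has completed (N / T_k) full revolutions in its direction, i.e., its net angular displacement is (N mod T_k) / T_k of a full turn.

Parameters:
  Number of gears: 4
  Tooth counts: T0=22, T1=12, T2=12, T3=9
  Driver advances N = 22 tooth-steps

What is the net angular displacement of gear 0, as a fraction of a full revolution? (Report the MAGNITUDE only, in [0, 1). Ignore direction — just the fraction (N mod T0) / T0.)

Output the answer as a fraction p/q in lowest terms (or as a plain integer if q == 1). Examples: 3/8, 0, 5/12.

Answer: 0

Derivation:
Chain of 4 gears, tooth counts: [22, 12, 12, 9]
  gear 0: T0=22, direction=positive, advance = 22 mod 22 = 0 teeth = 0/22 turn
  gear 1: T1=12, direction=negative, advance = 22 mod 12 = 10 teeth = 10/12 turn
  gear 2: T2=12, direction=positive, advance = 22 mod 12 = 10 teeth = 10/12 turn
  gear 3: T3=9, direction=negative, advance = 22 mod 9 = 4 teeth = 4/9 turn
Gear 0: 22 mod 22 = 0
Fraction = 0 / 22 = 0/1 (gcd(0,22)=22) = 0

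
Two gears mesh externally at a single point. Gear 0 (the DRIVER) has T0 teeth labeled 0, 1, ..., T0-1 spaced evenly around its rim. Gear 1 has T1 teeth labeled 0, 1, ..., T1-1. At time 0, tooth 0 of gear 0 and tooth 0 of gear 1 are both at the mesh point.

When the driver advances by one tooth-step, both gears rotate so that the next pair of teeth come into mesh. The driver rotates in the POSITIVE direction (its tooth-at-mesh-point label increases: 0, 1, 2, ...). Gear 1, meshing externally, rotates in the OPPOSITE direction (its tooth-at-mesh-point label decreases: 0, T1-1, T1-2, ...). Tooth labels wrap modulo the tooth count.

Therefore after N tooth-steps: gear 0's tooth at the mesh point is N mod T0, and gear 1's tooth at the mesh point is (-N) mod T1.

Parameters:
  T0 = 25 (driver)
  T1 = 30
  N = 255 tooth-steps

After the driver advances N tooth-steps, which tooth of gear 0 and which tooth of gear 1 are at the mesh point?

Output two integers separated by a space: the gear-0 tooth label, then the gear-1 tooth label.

Gear 0 (driver, T0=25): tooth at mesh = N mod T0
  255 = 10 * 25 + 5, so 255 mod 25 = 5
  gear 0 tooth = 5
Gear 1 (driven, T1=30): tooth at mesh = (-N) mod T1
  255 = 8 * 30 + 15, so 255 mod 30 = 15
  (-255) mod 30 = (-15) mod 30 = 30 - 15 = 15
Mesh after 255 steps: gear-0 tooth 5 meets gear-1 tooth 15

Answer: 5 15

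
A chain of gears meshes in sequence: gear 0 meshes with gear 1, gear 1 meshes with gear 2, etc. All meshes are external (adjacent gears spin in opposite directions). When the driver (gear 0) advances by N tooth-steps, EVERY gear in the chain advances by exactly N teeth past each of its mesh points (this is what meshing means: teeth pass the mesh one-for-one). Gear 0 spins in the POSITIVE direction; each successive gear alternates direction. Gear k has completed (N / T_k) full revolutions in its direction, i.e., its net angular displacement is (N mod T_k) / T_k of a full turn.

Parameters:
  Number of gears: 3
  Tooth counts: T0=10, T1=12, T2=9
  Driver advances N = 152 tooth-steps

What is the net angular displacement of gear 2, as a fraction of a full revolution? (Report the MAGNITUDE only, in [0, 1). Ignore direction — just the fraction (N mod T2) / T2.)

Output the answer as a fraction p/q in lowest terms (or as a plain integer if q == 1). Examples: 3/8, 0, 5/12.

Chain of 3 gears, tooth counts: [10, 12, 9]
  gear 0: T0=10, direction=positive, advance = 152 mod 10 = 2 teeth = 2/10 turn
  gear 1: T1=12, direction=negative, advance = 152 mod 12 = 8 teeth = 8/12 turn
  gear 2: T2=9, direction=positive, advance = 152 mod 9 = 8 teeth = 8/9 turn
Gear 2: 152 mod 9 = 8
Fraction = 8 / 9 = 8/9 (gcd(8,9)=1) = 8/9

Answer: 8/9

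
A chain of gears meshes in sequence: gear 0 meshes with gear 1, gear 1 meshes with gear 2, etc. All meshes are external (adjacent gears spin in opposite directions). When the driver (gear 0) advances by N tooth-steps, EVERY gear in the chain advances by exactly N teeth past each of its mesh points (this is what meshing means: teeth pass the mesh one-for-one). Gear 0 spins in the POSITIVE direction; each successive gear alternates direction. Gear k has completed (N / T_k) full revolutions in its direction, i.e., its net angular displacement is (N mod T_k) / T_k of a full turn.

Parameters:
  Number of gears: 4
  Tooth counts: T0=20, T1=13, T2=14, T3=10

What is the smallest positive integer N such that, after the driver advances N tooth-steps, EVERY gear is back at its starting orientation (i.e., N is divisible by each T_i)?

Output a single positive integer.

Gear k returns to start when N is a multiple of T_k.
All gears at start simultaneously when N is a common multiple of [20, 13, 14, 10]; the smallest such N is lcm(20, 13, 14, 10).
Start: lcm = T0 = 20
Fold in T1=13: gcd(20, 13) = 1; lcm(20, 13) = 20 * 13 / 1 = 260 / 1 = 260
Fold in T2=14: gcd(260, 14) = 2; lcm(260, 14) = 260 * 14 / 2 = 3640 / 2 = 1820
Fold in T3=10: gcd(1820, 10) = 10; lcm(1820, 10) = 1820 * 10 / 10 = 18200 / 10 = 1820
Full cycle length = 1820

Answer: 1820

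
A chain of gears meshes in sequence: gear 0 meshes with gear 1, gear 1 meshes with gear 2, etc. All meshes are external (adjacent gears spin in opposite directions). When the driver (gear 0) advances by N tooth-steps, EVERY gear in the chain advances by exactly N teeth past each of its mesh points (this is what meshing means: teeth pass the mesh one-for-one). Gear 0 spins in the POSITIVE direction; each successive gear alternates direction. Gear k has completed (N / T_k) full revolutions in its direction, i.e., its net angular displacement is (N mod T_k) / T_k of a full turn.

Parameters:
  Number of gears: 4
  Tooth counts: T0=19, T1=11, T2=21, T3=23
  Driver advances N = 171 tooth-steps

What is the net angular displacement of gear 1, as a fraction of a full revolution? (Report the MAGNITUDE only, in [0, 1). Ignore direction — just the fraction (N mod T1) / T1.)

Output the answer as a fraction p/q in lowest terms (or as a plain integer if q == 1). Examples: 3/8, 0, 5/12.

Answer: 6/11

Derivation:
Chain of 4 gears, tooth counts: [19, 11, 21, 23]
  gear 0: T0=19, direction=positive, advance = 171 mod 19 = 0 teeth = 0/19 turn
  gear 1: T1=11, direction=negative, advance = 171 mod 11 = 6 teeth = 6/11 turn
  gear 2: T2=21, direction=positive, advance = 171 mod 21 = 3 teeth = 3/21 turn
  gear 3: T3=23, direction=negative, advance = 171 mod 23 = 10 teeth = 10/23 turn
Gear 1: 171 mod 11 = 6
Fraction = 6 / 11 = 6/11 (gcd(6,11)=1) = 6/11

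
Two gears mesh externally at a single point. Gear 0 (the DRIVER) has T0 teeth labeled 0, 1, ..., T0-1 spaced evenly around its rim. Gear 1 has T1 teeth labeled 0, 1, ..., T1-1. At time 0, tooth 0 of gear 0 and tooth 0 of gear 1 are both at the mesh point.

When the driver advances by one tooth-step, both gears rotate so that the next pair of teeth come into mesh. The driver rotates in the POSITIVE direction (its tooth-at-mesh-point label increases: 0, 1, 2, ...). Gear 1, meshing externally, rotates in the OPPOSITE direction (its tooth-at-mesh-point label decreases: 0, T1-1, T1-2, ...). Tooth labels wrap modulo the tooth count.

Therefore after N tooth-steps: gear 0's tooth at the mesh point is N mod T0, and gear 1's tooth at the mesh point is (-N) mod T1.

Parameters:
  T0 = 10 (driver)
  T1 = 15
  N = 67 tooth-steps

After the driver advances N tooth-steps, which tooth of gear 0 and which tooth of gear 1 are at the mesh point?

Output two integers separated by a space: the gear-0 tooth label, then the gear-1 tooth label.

Gear 0 (driver, T0=10): tooth at mesh = N mod T0
  67 = 6 * 10 + 7, so 67 mod 10 = 7
  gear 0 tooth = 7
Gear 1 (driven, T1=15): tooth at mesh = (-N) mod T1
  67 = 4 * 15 + 7, so 67 mod 15 = 7
  (-67) mod 15 = (-7) mod 15 = 15 - 7 = 8
Mesh after 67 steps: gear-0 tooth 7 meets gear-1 tooth 8

Answer: 7 8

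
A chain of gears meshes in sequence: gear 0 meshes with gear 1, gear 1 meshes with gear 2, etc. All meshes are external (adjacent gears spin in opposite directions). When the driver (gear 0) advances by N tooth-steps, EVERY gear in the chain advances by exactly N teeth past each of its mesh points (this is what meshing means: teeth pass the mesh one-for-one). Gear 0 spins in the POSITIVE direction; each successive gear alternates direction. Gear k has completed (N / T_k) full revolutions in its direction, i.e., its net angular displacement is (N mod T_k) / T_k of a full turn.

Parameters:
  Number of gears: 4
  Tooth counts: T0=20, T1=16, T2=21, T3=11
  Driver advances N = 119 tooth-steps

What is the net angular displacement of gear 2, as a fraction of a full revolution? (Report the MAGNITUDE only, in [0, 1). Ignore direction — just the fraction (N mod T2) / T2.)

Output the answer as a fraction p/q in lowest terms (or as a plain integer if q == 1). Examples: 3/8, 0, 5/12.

Chain of 4 gears, tooth counts: [20, 16, 21, 11]
  gear 0: T0=20, direction=positive, advance = 119 mod 20 = 19 teeth = 19/20 turn
  gear 1: T1=16, direction=negative, advance = 119 mod 16 = 7 teeth = 7/16 turn
  gear 2: T2=21, direction=positive, advance = 119 mod 21 = 14 teeth = 14/21 turn
  gear 3: T3=11, direction=negative, advance = 119 mod 11 = 9 teeth = 9/11 turn
Gear 2: 119 mod 21 = 14
Fraction = 14 / 21 = 2/3 (gcd(14,21)=7) = 2/3

Answer: 2/3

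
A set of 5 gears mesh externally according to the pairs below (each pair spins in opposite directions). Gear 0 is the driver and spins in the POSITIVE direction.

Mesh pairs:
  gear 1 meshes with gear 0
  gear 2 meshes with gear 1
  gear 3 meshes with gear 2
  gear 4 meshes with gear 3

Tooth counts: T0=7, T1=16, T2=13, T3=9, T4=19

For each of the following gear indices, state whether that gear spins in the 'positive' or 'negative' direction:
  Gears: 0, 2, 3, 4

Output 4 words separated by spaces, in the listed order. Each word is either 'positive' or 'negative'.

Answer: positive positive negative positive

Derivation:
Gear 0 (driver): positive (depth 0)
  gear 1: meshes with gear 0 -> depth 1 -> negative (opposite of gear 0)
  gear 2: meshes with gear 1 -> depth 2 -> positive (opposite of gear 1)
  gear 3: meshes with gear 2 -> depth 3 -> negative (opposite of gear 2)
  gear 4: meshes with gear 3 -> depth 4 -> positive (opposite of gear 3)
Queried indices 0, 2, 3, 4 -> positive, positive, negative, positive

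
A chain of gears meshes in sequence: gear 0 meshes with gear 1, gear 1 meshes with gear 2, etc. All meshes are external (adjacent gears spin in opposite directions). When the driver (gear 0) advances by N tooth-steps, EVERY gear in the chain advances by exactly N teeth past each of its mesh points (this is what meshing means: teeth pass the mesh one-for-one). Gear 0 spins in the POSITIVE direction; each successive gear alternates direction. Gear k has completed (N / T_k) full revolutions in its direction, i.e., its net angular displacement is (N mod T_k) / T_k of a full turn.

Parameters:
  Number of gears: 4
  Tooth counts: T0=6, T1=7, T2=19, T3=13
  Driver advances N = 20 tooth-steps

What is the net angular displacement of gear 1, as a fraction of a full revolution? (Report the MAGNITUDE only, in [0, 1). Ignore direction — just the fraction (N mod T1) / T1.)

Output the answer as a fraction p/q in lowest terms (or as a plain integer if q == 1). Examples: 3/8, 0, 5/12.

Chain of 4 gears, tooth counts: [6, 7, 19, 13]
  gear 0: T0=6, direction=positive, advance = 20 mod 6 = 2 teeth = 2/6 turn
  gear 1: T1=7, direction=negative, advance = 20 mod 7 = 6 teeth = 6/7 turn
  gear 2: T2=19, direction=positive, advance = 20 mod 19 = 1 teeth = 1/19 turn
  gear 3: T3=13, direction=negative, advance = 20 mod 13 = 7 teeth = 7/13 turn
Gear 1: 20 mod 7 = 6
Fraction = 6 / 7 = 6/7 (gcd(6,7)=1) = 6/7

Answer: 6/7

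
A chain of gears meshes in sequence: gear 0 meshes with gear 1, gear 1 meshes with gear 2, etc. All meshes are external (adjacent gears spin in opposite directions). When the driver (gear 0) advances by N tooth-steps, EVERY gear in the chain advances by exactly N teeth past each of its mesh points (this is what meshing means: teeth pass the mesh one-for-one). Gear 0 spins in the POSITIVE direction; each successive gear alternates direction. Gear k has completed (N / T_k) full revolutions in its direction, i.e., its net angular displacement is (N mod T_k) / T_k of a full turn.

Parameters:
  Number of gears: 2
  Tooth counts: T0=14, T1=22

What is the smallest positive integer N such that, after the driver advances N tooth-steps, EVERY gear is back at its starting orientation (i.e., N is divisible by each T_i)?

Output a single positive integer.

Gear k returns to start when N is a multiple of T_k.
All gears at start simultaneously when N is a common multiple of [14, 22]; the smallest such N is lcm(14, 22).
Start: lcm = T0 = 14
Fold in T1=22: gcd(14, 22) = 2; lcm(14, 22) = 14 * 22 / 2 = 308 / 2 = 154
Full cycle length = 154

Answer: 154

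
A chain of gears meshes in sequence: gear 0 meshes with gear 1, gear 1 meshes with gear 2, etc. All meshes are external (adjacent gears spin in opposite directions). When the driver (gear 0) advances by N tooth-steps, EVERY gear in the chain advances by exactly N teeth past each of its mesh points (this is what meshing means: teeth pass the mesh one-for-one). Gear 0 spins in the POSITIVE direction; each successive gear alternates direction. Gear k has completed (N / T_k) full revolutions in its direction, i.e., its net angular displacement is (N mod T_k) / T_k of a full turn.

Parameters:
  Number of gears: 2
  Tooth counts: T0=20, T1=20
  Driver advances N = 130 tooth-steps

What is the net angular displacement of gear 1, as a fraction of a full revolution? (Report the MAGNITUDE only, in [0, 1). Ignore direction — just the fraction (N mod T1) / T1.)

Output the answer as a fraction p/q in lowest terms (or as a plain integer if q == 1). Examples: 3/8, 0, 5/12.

Answer: 1/2

Derivation:
Chain of 2 gears, tooth counts: [20, 20]
  gear 0: T0=20, direction=positive, advance = 130 mod 20 = 10 teeth = 10/20 turn
  gear 1: T1=20, direction=negative, advance = 130 mod 20 = 10 teeth = 10/20 turn
Gear 1: 130 mod 20 = 10
Fraction = 10 / 20 = 1/2 (gcd(10,20)=10) = 1/2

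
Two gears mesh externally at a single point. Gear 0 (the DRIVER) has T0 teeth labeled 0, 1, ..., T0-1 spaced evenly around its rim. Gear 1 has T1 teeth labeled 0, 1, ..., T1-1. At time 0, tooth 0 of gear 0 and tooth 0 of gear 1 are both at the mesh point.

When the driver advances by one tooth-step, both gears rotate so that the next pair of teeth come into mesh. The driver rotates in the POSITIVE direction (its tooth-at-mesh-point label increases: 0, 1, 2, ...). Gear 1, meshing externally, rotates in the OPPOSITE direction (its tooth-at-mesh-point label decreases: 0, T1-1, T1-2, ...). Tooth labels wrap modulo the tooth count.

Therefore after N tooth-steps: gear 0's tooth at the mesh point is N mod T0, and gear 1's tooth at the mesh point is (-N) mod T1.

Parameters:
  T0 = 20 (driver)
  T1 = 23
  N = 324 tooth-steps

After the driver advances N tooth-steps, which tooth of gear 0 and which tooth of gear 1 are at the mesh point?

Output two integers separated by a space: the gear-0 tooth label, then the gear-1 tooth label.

Answer: 4 21

Derivation:
Gear 0 (driver, T0=20): tooth at mesh = N mod T0
  324 = 16 * 20 + 4, so 324 mod 20 = 4
  gear 0 tooth = 4
Gear 1 (driven, T1=23): tooth at mesh = (-N) mod T1
  324 = 14 * 23 + 2, so 324 mod 23 = 2
  (-324) mod 23 = (-2) mod 23 = 23 - 2 = 21
Mesh after 324 steps: gear-0 tooth 4 meets gear-1 tooth 21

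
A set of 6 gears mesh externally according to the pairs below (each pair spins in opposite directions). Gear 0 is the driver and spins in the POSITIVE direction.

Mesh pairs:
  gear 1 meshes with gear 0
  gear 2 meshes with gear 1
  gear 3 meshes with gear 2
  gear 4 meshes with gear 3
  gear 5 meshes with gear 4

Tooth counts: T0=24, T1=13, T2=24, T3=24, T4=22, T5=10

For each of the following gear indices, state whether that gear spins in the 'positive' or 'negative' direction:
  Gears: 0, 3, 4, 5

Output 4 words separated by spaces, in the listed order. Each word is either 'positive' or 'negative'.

Answer: positive negative positive negative

Derivation:
Gear 0 (driver): positive (depth 0)
  gear 1: meshes with gear 0 -> depth 1 -> negative (opposite of gear 0)
  gear 2: meshes with gear 1 -> depth 2 -> positive (opposite of gear 1)
  gear 3: meshes with gear 2 -> depth 3 -> negative (opposite of gear 2)
  gear 4: meshes with gear 3 -> depth 4 -> positive (opposite of gear 3)
  gear 5: meshes with gear 4 -> depth 5 -> negative (opposite of gear 4)
Queried indices 0, 3, 4, 5 -> positive, negative, positive, negative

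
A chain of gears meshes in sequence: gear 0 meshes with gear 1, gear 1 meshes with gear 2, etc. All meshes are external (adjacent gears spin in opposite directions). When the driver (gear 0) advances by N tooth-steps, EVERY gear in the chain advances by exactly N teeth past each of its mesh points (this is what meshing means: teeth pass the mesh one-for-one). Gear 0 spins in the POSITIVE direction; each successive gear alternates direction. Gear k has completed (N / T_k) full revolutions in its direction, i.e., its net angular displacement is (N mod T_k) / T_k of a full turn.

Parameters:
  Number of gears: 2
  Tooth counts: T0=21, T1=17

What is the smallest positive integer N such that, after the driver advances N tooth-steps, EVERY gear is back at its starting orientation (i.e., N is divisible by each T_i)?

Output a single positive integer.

Gear k returns to start when N is a multiple of T_k.
All gears at start simultaneously when N is a common multiple of [21, 17]; the smallest such N is lcm(21, 17).
Start: lcm = T0 = 21
Fold in T1=17: gcd(21, 17) = 1; lcm(21, 17) = 21 * 17 / 1 = 357 / 1 = 357
Full cycle length = 357

Answer: 357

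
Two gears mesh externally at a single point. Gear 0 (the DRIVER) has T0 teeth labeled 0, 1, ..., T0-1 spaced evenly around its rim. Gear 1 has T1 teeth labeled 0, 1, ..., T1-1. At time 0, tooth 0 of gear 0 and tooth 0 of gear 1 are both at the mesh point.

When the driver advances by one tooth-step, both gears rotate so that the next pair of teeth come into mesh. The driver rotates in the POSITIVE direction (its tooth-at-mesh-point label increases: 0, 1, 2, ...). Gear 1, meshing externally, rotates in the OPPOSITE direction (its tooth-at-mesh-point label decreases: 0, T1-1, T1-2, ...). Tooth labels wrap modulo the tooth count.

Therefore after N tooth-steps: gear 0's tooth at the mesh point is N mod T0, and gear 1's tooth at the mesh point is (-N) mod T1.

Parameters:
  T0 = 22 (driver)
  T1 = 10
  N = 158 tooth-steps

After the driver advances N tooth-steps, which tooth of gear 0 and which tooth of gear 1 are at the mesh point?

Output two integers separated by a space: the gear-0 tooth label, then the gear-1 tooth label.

Gear 0 (driver, T0=22): tooth at mesh = N mod T0
  158 = 7 * 22 + 4, so 158 mod 22 = 4
  gear 0 tooth = 4
Gear 1 (driven, T1=10): tooth at mesh = (-N) mod T1
  158 = 15 * 10 + 8, so 158 mod 10 = 8
  (-158) mod 10 = (-8) mod 10 = 10 - 8 = 2
Mesh after 158 steps: gear-0 tooth 4 meets gear-1 tooth 2

Answer: 4 2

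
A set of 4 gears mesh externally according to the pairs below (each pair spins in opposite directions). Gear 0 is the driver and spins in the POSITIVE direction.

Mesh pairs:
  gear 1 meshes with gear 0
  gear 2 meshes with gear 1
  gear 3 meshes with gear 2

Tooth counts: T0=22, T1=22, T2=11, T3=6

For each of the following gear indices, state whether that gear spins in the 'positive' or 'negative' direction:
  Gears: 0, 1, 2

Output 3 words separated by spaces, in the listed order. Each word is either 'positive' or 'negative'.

Gear 0 (driver): positive (depth 0)
  gear 1: meshes with gear 0 -> depth 1 -> negative (opposite of gear 0)
  gear 2: meshes with gear 1 -> depth 2 -> positive (opposite of gear 1)
  gear 3: meshes with gear 2 -> depth 3 -> negative (opposite of gear 2)
Queried indices 0, 1, 2 -> positive, negative, positive

Answer: positive negative positive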